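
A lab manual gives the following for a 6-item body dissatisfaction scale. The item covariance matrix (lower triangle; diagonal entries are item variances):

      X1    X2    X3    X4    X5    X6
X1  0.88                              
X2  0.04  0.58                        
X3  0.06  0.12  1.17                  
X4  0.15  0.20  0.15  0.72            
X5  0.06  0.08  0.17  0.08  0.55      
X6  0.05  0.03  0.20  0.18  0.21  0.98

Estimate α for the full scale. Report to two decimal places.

α = 0.51

sum of item variances = 0.88 + 0.58 + 1.17 + 0.72 + 0.55 + 0.98 = 4.88
Σ_{i<j} σ_ij = 1.78
σ²_total = 4.88 + 2 × 1.78 = 8.44
α = (k/(k−1))·(1 − sum of item variances/σ²_total) = (6/5)·(1 − 4.88/8.44) = 0.51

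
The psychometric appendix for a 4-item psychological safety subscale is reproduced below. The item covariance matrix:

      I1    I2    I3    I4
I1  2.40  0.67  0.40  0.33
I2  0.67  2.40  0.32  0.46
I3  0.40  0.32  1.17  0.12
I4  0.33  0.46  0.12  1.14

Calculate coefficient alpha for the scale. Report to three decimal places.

coefficient alpha = 0.524

sum of item variances = 2.40 + 2.40 + 1.17 + 1.14 = 7.11
Sum of off-diagonal covariances = 2.30
total variance = 7.11 + 2 × 2.30 = 11.71
α = (k/(k−1))·(1 − sum of item variances/total variance) = (4/3)·(1 − 7.11/11.71) = 0.524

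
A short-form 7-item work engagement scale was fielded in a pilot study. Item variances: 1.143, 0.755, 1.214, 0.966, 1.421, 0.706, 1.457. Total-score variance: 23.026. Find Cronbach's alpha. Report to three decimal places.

Σσᵢ² = 1.143 + 0.755 + 1.214 + 0.966 + 1.421 + 0.706 + 1.457 = 7.662
α = (k/(k−1))·(1 − Σσᵢ²/σ²_total) = (7/6)·(1 − 7.662/23.026) = 0.778

α = 0.778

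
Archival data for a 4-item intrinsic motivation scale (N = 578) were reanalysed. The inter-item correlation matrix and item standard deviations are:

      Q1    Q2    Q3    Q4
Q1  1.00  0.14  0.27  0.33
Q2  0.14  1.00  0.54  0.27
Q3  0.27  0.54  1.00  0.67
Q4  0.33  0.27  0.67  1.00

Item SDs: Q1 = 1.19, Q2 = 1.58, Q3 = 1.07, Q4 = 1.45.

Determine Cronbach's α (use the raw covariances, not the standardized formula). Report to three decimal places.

Σσ²ᵢ = 1.19² + 1.58² + 1.07² + 1.45² = 7.1599
Covariances σ_ij = r_ij · s_i · s_j:
  σ(Q1,Q2) = 0.14 × 1.19 × 1.58 = 0.2632
  σ(Q1,Q3) = 0.27 × 1.19 × 1.07 = 0.3438
  σ(Q1,Q4) = 0.33 × 1.19 × 1.45 = 0.5694
  σ(Q2,Q3) = 0.54 × 1.58 × 1.07 = 0.9129
  σ(Q2,Q4) = 0.27 × 1.58 × 1.45 = 0.6186
  σ(Q3,Q4) = 0.67 × 1.07 × 1.45 = 1.0395
σ²_T = Σσ²ᵢ + 2·Σσ_ij = 7.1599 + 2 × 3.7474 = 14.6547
α = (4/3)·(1 − 7.1599/14.6547) = 0.682

α = 0.682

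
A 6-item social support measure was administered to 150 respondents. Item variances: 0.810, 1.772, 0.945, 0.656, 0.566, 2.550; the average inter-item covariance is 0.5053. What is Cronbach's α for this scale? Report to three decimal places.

Σσᵢ² = 0.810 + 1.772 + 0.945 + 0.656 + 0.566 + 2.550 = 7.299
Sum of the 15 distinct covariances = 15 × 0.5053 = 7.5795
σ²_T = Σσᵢ² + 2·Σcov = 7.299 + 2 × 7.5795 = 22.4580
α = (6/5)·(1 − 7.299/22.4580) = 0.810

Cronbach's α = 0.810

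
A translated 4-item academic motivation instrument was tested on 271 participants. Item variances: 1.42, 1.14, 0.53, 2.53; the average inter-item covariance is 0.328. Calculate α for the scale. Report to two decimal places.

ΣVar(i) = 1.42 + 1.14 + 0.53 + 2.53 = 5.62
Sum of the 6 distinct covariances = 6 × 0.328 = 1.968
total variance = ΣVar(i) + 2·Σcov = 5.62 + 2 × 1.968 = 9.556
α = (4/3)·(1 − 5.62/9.556) = 0.55

α = 0.55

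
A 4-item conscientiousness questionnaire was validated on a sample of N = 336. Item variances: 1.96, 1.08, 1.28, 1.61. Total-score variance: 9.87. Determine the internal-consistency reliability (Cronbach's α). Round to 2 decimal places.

sum of item variances = 1.96 + 1.08 + 1.28 + 1.61 = 5.93
α = (k/(k−1))·(1 − sum of item variances/Var(T)) = (4/3)·(1 − 5.93/9.87) = 0.53

α = 0.53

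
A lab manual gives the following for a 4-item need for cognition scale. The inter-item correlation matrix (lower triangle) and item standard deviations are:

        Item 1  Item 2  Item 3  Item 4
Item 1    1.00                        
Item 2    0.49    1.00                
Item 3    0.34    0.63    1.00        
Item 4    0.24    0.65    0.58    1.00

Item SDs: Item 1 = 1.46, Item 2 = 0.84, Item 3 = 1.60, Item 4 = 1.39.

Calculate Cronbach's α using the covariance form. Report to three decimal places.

Cronbach's α = 0.755

Σσ²ᵢ = 1.46² + 0.84² + 1.60² + 1.39² = 7.3293
Covariances σ_ij = r_ij · s_i · s_j:
  σ(Item 1,Item 2) = 0.49 × 1.46 × 0.84 = 0.6009
  σ(Item 1,Item 3) = 0.34 × 1.46 × 1.60 = 0.7942
  σ(Item 1,Item 4) = 0.24 × 1.46 × 1.39 = 0.4871
  σ(Item 2,Item 3) = 0.63 × 0.84 × 1.60 = 0.8467
  σ(Item 2,Item 4) = 0.65 × 0.84 × 1.39 = 0.7589
  σ(Item 3,Item 4) = 0.58 × 1.60 × 1.39 = 1.2899
σ²_T = Σσ²ᵢ + 2·Σσ_ij = 7.3293 + 2 × 4.7777 = 16.8847
α = (4/3)·(1 − 7.3293/16.8847) = 0.755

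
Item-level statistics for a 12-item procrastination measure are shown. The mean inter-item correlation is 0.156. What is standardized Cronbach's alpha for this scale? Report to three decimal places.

α = 0.689

Standardized α = k·r̄ / (1 + (k−1)·r̄) = 12 × 0.156 / (1 + 11 × 0.156)
  = 1.8720 / 2.7160 = 0.689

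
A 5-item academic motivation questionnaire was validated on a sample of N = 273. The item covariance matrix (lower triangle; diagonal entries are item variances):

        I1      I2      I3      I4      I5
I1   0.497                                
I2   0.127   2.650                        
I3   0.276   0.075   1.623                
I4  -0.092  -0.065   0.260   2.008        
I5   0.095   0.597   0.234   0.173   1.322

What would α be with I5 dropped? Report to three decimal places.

Remaining items: I1, I2, I3, I4 (k = 4).
Σσᵢ² = 0.497 + 2.650 + 1.623 + 2.008 = 6.778
Var(T) = 6.778 + 2 × 0.581 = 7.940
α (item deleted) = (4/3)·(1 − 6.778/7.940) = 0.195

α = 0.195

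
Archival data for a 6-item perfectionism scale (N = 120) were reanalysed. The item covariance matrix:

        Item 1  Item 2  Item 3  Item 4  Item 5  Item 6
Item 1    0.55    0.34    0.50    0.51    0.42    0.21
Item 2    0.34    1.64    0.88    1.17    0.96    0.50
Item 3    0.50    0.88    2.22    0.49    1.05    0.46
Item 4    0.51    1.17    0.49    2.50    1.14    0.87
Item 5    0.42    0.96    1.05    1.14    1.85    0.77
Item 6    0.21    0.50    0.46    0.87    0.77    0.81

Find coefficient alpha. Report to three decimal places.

α = 0.819

sum of item variances = 0.55 + 1.64 + 2.22 + 2.50 + 1.85 + 0.81 = 9.57
Σ_{i<j} σ_ij = 10.27
σ²_T = 9.57 + 2 × 10.27 = 30.11
α = (k/(k−1))·(1 − sum of item variances/σ²_T) = (6/5)·(1 − 9.57/30.11) = 0.819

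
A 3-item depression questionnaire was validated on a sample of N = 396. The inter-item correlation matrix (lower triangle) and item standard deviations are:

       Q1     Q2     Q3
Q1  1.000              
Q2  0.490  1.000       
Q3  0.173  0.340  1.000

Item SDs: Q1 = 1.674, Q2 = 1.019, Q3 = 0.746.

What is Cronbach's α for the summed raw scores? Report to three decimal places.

Σσ²ᵢ = 1.674² + 1.019² + 0.746² = 4.3972
Covariances σ_ij = r_ij · s_i · s_j:
  σ(Q1,Q2) = 0.490 × 1.674 × 1.019 = 0.8358
  σ(Q1,Q3) = 0.173 × 1.674 × 0.746 = 0.2160
  σ(Q2,Q3) = 0.340 × 1.019 × 0.746 = 0.2585
σ²_T = Σσ²ᵢ + 2·Σσ_ij = 4.3972 + 2 × 1.3103 = 7.0178
α = (3/2)·(1 − 4.3972/7.0178) = 0.560

α = 0.560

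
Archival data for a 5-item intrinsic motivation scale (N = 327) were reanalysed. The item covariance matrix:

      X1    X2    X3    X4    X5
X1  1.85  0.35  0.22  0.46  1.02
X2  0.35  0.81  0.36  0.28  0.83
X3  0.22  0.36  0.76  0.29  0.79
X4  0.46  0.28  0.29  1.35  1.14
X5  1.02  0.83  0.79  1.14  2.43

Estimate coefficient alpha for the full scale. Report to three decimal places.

Σσᵢ² = 1.85 + 0.81 + 0.76 + 1.35 + 2.43 = 7.20
Σ_{i<j} σ_ij = 5.74
σ²_total = 7.20 + 2 × 5.74 = 18.68
α = (k/(k−1))·(1 − Σσᵢ²/σ²_total) = (5/4)·(1 − 7.20/18.68) = 0.768

coefficient alpha = 0.768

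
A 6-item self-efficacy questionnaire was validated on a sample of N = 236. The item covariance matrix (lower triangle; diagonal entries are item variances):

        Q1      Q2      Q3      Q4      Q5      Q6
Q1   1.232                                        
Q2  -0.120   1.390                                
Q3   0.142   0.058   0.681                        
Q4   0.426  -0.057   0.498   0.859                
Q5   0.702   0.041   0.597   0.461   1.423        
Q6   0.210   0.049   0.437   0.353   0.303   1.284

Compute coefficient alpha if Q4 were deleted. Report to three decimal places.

Remaining items: Q1, Q2, Q3, Q5, Q6 (k = 5).
Σσ²ᵢ = 1.232 + 1.390 + 0.681 + 1.423 + 1.284 = 6.010
Var(T) = 6.010 + 2 × 2.419 = 10.848
α (item deleted) = (5/4)·(1 − 6.010/10.848) = 0.557

α = 0.557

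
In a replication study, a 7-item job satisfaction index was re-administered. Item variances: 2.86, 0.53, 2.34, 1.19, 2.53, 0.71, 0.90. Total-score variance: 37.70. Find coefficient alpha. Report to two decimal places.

α = 0.82

sum of item variances = 2.86 + 0.53 + 2.34 + 1.19 + 2.53 + 0.71 + 0.90 = 11.06
α = (k/(k−1))·(1 − sum of item variances/σ²_T) = (7/6)·(1 − 11.06/37.70) = 0.82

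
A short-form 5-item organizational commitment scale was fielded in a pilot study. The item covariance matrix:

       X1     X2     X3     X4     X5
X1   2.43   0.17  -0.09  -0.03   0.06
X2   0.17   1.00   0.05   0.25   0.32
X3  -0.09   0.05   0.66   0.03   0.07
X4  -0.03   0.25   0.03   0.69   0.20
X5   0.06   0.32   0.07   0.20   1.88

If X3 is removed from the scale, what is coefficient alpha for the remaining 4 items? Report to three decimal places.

Remaining items: X1, X2, X4, X5 (k = 4).
ΣVar(i) = 2.43 + 1.00 + 0.69 + 1.88 = 6.00
σ²_total = 6.00 + 2 × 0.97 = 7.94
α (item deleted) = (4/3)·(1 − 6.00/7.94) = 0.326

coefficient alpha = 0.326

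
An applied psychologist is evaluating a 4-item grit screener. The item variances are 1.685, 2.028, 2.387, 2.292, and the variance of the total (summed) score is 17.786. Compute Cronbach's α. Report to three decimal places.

α = 0.704

Σσᵢ² = 1.685 + 2.028 + 2.387 + 2.292 = 8.392
α = (k/(k−1))·(1 − Σσᵢ²/total variance) = (4/3)·(1 − 8.392/17.786) = 0.704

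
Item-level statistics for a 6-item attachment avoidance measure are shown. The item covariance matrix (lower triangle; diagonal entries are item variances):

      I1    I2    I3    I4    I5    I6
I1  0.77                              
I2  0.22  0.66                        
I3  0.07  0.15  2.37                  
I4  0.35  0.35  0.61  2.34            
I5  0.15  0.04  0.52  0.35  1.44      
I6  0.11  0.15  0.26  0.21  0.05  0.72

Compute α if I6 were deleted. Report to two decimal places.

α = 0.53

Remaining items: I1, I2, I3, I4, I5 (k = 5).
Σσ²ᵢ = 0.77 + 0.66 + 2.37 + 2.34 + 1.44 = 7.58
Var(T) = 7.58 + 2 × 2.81 = 13.20
α (item deleted) = (5/4)·(1 − 7.58/13.20) = 0.53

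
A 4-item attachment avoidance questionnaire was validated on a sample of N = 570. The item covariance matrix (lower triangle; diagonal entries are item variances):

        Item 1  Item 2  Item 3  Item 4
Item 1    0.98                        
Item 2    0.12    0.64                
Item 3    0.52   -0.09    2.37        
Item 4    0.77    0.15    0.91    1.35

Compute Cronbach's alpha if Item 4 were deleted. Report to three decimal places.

α = 0.324

Remaining items: Item 1, Item 2, Item 3 (k = 3).
ΣVar(i) = 0.98 + 0.64 + 2.37 = 3.99
Var(T) = 3.99 + 2 × 0.55 = 5.09
α (item deleted) = (3/2)·(1 − 3.99/5.09) = 0.324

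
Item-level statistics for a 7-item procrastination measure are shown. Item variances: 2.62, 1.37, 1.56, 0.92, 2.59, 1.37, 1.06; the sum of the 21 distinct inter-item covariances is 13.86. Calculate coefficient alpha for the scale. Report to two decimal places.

α = 0.82

ΣVar(i) = 2.62 + 1.37 + 1.56 + 0.92 + 2.59 + 1.37 + 1.06 = 11.49
Sum of distinct covariances = 13.86
Var(T) = ΣVar(i) + 2·Σcov = 11.49 + 2 × 13.86 = 39.21
α = (7/6)·(1 − 11.49/39.21) = 0.82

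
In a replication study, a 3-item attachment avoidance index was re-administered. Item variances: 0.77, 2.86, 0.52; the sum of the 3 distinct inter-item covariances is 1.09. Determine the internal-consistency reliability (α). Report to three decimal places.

sum of item variances = 0.77 + 2.86 + 0.52 = 4.15
Sum of distinct covariances = 1.09
σ²_total = sum of item variances + 2·Σcov = 4.15 + 2 × 1.09 = 6.33
α = (3/2)·(1 − 4.15/6.33) = 0.517

α = 0.517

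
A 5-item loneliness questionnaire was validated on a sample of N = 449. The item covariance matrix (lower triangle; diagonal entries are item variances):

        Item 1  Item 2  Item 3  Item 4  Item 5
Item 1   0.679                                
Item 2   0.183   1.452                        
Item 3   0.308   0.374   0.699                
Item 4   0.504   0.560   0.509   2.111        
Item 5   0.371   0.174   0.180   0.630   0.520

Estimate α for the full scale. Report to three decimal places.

α = 0.727

sum of item variances = 0.679 + 1.452 + 0.699 + 2.111 + 0.520 = 5.461
Σ_{i<j} σ_ij = 3.793
σ²_T = 5.461 + 2 × 3.793 = 13.047
α = (k/(k−1))·(1 − sum of item variances/σ²_T) = (5/4)·(1 − 5.461/13.047) = 0.727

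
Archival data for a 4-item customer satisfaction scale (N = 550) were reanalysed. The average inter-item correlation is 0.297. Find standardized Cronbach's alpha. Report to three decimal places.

standardized Cronbach's alpha = 0.628

Standardized α = k·r̄ / (1 + (k−1)·r̄) = 4 × 0.297 / (1 + 3 × 0.297)
  = 1.1880 / 1.8910 = 0.628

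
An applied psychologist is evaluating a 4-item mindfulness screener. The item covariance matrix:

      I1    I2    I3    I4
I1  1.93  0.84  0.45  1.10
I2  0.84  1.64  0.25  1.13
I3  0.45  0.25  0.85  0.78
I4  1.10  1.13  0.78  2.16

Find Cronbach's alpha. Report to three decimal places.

Σσᵢ² = 1.93 + 1.64 + 0.85 + 2.16 = 6.58
Σ_{i<j} σ_ij = 4.55
Var(T) = 6.58 + 2 × 4.55 = 15.68
α = (k/(k−1))·(1 − Σσᵢ²/Var(T)) = (4/3)·(1 − 6.58/15.68) = 0.774

Cronbach's alpha = 0.774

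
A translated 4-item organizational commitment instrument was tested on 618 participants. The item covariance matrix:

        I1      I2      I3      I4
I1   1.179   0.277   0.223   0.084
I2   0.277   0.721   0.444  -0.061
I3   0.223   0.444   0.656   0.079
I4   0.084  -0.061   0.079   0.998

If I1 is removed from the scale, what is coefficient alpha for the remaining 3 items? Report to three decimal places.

α = 0.420

Remaining items: I2, I3, I4 (k = 3).
ΣVar(i) = 0.721 + 0.656 + 0.998 = 2.375
total variance = 2.375 + 2 × 0.462 = 3.299
α (item deleted) = (3/2)·(1 − 2.375/3.299) = 0.420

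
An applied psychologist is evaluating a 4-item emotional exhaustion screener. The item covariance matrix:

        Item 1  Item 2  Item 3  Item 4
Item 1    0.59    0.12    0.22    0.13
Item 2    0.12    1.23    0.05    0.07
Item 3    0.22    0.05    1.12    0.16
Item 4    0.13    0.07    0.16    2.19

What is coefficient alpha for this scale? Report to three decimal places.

coefficient alpha = 0.302

Σσᵢ² = 0.59 + 1.23 + 1.12 + 2.19 = 5.13
Sum of the distinct covariances = 0.75
σ²_total = 5.13 + 2 × 0.75 = 6.63
α = (k/(k−1))·(1 − Σσᵢ²/σ²_total) = (4/3)·(1 − 5.13/6.63) = 0.302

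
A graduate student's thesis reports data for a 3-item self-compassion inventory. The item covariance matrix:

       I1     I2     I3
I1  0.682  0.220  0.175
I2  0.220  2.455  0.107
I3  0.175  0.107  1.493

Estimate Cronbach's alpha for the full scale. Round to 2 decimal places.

Cronbach's alpha = 0.27

Σσᵢ² = 0.682 + 2.455 + 1.493 = 4.630
Σ_{i<j} σ_ij = 0.502
σ²_total = 4.630 + 2 × 0.502 = 5.634
α = (k/(k−1))·(1 − Σσᵢ²/σ²_total) = (3/2)·(1 − 4.630/5.634) = 0.27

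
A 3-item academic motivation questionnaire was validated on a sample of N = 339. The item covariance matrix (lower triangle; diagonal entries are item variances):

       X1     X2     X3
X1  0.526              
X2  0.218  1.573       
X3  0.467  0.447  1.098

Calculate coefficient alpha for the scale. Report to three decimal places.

coefficient alpha = 0.622

Σσ²ᵢ = 0.526 + 1.573 + 1.098 = 3.197
Σ_{i<j} σ_ij = 1.132
σ²_total = 3.197 + 2 × 1.132 = 5.461
α = (k/(k−1))·(1 − Σσ²ᵢ/σ²_total) = (3/2)·(1 − 3.197/5.461) = 0.622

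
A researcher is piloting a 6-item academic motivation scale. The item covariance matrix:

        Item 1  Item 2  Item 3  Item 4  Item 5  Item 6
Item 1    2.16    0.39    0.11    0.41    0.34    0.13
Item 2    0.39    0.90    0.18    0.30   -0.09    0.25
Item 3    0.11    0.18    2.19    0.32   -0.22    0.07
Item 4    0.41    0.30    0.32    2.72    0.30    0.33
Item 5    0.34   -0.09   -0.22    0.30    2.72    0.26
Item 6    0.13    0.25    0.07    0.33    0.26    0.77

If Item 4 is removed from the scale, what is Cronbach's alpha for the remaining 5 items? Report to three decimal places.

Remaining items: Item 1, Item 2, Item 3, Item 5, Item 6 (k = 5).
Σσᵢ² = 2.16 + 0.90 + 2.19 + 2.72 + 0.77 = 8.74
Var(T) = 8.74 + 2 × 1.42 = 11.58
α (item deleted) = (5/4)·(1 − 8.74/11.58) = 0.307

α = 0.307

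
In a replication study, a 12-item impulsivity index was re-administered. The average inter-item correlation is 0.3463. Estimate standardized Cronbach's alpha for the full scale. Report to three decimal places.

standardized Cronbach's alpha = 0.864

Standardized α = k·r̄ / (1 + (k−1)·r̄) = 12 × 0.3463 / (1 + 11 × 0.3463)
  = 4.1556 / 4.8093 = 0.864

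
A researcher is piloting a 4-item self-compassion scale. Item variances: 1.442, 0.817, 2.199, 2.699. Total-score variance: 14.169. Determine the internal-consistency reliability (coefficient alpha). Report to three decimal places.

Σσᵢ² = 1.442 + 0.817 + 2.199 + 2.699 = 7.157
α = (k/(k−1))·(1 − Σσᵢ²/total variance) = (4/3)·(1 − 7.157/14.169) = 0.660

coefficient alpha = 0.660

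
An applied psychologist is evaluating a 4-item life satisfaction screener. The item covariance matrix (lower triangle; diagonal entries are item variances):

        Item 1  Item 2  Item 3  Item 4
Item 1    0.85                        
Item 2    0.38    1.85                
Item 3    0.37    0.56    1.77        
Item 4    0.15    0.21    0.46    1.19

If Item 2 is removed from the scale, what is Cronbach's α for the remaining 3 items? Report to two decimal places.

α = 0.51

Remaining items: Item 1, Item 3, Item 4 (k = 3).
sum of item variances = 0.85 + 1.77 + 1.19 = 3.81
total variance = 3.81 + 2 × 0.98 = 5.77
α (item deleted) = (3/2)·(1 − 3.81/5.77) = 0.51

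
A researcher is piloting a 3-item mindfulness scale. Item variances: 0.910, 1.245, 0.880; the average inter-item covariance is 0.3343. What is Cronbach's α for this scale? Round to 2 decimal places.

ΣVar(i) = 0.910 + 1.245 + 0.880 = 3.035
Sum of the 3 distinct covariances = 3 × 0.3343 = 1.0029
σ²_T = ΣVar(i) + 2·Σcov = 3.035 + 2 × 1.0029 = 5.0408
α = (3/2)·(1 − 3.035/5.0408) = 0.60

α = 0.60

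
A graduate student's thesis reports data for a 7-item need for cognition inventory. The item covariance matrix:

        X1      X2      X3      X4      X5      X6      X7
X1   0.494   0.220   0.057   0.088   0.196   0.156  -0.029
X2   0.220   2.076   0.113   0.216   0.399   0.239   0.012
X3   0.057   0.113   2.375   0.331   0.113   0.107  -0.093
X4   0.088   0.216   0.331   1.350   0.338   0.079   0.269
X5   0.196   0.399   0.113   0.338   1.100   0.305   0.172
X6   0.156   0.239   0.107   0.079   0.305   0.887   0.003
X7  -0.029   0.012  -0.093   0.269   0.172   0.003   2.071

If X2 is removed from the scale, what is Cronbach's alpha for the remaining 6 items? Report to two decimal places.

Cronbach's alpha = 0.40

Remaining items: X1, X3, X4, X5, X6, X7 (k = 6).
sum of item variances = 0.494 + 2.375 + 1.350 + 1.100 + 0.887 + 2.071 = 8.277
σ²_total = 8.277 + 2 × 2.092 = 12.461
α (item deleted) = (6/5)·(1 − 8.277/12.461) = 0.40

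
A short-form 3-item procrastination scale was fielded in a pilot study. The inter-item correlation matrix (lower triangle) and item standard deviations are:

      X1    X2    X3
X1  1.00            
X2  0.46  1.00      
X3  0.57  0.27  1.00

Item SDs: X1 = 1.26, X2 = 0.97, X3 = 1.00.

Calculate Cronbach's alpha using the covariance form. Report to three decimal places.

Cronbach's alpha = 0.700

Σσ²ᵢ = 1.26² + 0.97² + 1.00² = 3.5285
Covariances σ_ij = r_ij · s_i · s_j:
  σ(X1,X2) = 0.46 × 1.26 × 0.97 = 0.5622
  σ(X1,X3) = 0.57 × 1.26 × 1.00 = 0.7182
  σ(X2,X3) = 0.27 × 0.97 × 1.00 = 0.2619
σ²_T = Σσ²ᵢ + 2·Σσ_ij = 3.5285 + 2 × 1.5423 = 6.6131
α = (3/2)·(1 − 3.5285/6.6131) = 0.700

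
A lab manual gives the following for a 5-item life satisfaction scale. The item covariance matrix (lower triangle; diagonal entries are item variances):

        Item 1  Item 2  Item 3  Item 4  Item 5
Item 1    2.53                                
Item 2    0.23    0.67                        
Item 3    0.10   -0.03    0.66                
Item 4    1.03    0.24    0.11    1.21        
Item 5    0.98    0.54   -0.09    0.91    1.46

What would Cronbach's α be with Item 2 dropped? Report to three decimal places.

Remaining items: Item 1, Item 3, Item 4, Item 5 (k = 4).
ΣVar(i) = 2.53 + 0.66 + 1.21 + 1.46 = 5.86
Var(T) = 5.86 + 2 × 3.04 = 11.94
α (item deleted) = (4/3)·(1 − 5.86/11.94) = 0.679

Cronbach's α = 0.679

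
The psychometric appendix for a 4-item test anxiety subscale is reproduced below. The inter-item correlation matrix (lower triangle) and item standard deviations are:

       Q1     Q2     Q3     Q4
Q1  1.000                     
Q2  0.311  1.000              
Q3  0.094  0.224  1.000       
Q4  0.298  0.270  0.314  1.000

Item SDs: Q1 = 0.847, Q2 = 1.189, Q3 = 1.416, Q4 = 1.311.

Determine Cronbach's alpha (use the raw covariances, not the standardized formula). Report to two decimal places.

α = 0.56

Σσ²ᵢ = 0.847² + 1.189² + 1.416² + 1.311² = 5.8549
Covariances σ_ij = r_ij · s_i · s_j:
  σ(Q1,Q2) = 0.311 × 0.847 × 1.189 = 0.3132
  σ(Q1,Q3) = 0.094 × 0.847 × 1.416 = 0.1127
  σ(Q1,Q4) = 0.298 × 0.847 × 1.311 = 0.3309
  σ(Q2,Q3) = 0.224 × 1.189 × 1.416 = 0.3771
  σ(Q2,Q4) = 0.270 × 1.189 × 1.311 = 0.4209
  σ(Q3,Q4) = 0.314 × 1.416 × 1.311 = 0.5829
σ²_T = Σσ²ᵢ + 2·Σσ_ij = 5.8549 + 2 × 2.1377 = 10.1303
α = (4/3)·(1 − 5.8549/10.1303) = 0.56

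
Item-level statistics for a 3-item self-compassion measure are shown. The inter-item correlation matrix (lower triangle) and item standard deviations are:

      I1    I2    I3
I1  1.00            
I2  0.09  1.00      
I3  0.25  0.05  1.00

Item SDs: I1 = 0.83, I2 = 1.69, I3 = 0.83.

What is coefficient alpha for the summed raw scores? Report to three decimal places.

coefficient alpha = 0.222

Σσ²ᵢ = 0.83² + 1.69² + 0.83² = 4.2339
Covariances σ_ij = r_ij · s_i · s_j:
  σ(I1,I2) = 0.09 × 0.83 × 1.69 = 0.1262
  σ(I1,I3) = 0.25 × 0.83 × 0.83 = 0.1722
  σ(I2,I3) = 0.05 × 1.69 × 0.83 = 0.0701
σ²_T = Σσ²ᵢ + 2·Σσ_ij = 4.2339 + 2 × 0.3685 = 4.9709
α = (3/2)·(1 − 4.2339/4.9709) = 0.222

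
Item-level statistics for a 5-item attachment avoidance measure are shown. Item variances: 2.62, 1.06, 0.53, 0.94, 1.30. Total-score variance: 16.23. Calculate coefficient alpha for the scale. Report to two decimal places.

α = 0.75

Σσ²ᵢ = 2.62 + 1.06 + 0.53 + 0.94 + 1.30 = 6.45
α = (k/(k−1))·(1 − Σσ²ᵢ/total variance) = (5/4)·(1 − 6.45/16.23) = 0.75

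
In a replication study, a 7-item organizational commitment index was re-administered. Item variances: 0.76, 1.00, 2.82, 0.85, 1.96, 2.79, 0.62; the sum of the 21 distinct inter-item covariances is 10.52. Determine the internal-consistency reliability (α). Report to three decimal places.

α = 0.771

sum of item variances = 0.76 + 1.00 + 2.82 + 0.85 + 1.96 + 2.79 + 0.62 = 10.80
Sum of distinct covariances = 10.52
Var(T) = sum of item variances + 2·Σcov = 10.80 + 2 × 10.52 = 31.84
α = (7/6)·(1 − 10.80/31.84) = 0.771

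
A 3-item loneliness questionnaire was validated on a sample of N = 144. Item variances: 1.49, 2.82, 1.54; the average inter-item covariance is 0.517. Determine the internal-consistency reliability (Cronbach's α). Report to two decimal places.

sum of item variances = 1.49 + 2.82 + 1.54 = 5.85
Sum of the 3 distinct covariances = 3 × 0.517 = 1.551
Var(T) = sum of item variances + 2·Σcov = 5.85 + 2 × 1.551 = 8.952
α = (3/2)·(1 − 5.85/8.952) = 0.52

α = 0.52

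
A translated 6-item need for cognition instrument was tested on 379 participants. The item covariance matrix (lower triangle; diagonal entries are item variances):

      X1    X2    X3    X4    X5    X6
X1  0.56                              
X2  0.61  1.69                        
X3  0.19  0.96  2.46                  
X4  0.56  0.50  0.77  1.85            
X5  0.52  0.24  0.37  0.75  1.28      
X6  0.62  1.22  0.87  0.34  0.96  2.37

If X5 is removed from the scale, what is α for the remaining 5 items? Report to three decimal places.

α = 0.747

Remaining items: X1, X2, X3, X4, X6 (k = 5).
Σσ²ᵢ = 0.56 + 1.69 + 2.46 + 1.85 + 2.37 = 8.93
σ²_T = 8.93 + 2 × 6.64 = 22.21
α (item deleted) = (5/4)·(1 − 8.93/22.21) = 0.747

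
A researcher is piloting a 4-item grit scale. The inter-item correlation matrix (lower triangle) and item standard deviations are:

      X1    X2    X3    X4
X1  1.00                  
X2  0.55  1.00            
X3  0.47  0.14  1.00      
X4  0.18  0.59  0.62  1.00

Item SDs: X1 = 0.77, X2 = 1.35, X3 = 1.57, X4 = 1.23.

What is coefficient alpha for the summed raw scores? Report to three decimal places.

α = 0.723

Σσ²ᵢ = 0.77² + 1.35² + 1.57² + 1.23² = 6.3932
Covariances σ_ij = r_ij · s_i · s_j:
  σ(X1,X2) = 0.55 × 0.77 × 1.35 = 0.5717
  σ(X1,X3) = 0.47 × 0.77 × 1.57 = 0.5682
  σ(X1,X4) = 0.18 × 0.77 × 1.23 = 0.1705
  σ(X2,X3) = 0.14 × 1.35 × 1.57 = 0.2967
  σ(X2,X4) = 0.59 × 1.35 × 1.23 = 0.9797
  σ(X3,X4) = 0.62 × 1.57 × 1.23 = 1.1973
σ²_T = Σσ²ᵢ + 2·Σσ_ij = 6.3932 + 2 × 3.7841 = 13.9614
α = (4/3)·(1 − 6.3932/13.9614) = 0.723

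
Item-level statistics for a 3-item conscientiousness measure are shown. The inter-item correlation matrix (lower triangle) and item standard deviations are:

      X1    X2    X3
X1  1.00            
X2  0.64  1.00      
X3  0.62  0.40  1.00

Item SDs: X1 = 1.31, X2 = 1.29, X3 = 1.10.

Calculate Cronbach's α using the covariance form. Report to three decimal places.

α = 0.788

Σσ²ᵢ = 1.31² + 1.29² + 1.10² = 4.5902
Covariances σ_ij = r_ij · s_i · s_j:
  σ(X1,X2) = 0.64 × 1.31 × 1.29 = 1.0815
  σ(X1,X3) = 0.62 × 1.31 × 1.10 = 0.8934
  σ(X2,X3) = 0.40 × 1.29 × 1.10 = 0.5676
σ²_T = Σσ²ᵢ + 2·Σσ_ij = 4.5902 + 2 × 2.5425 = 9.6752
α = (3/2)·(1 − 4.5902/9.6752) = 0.788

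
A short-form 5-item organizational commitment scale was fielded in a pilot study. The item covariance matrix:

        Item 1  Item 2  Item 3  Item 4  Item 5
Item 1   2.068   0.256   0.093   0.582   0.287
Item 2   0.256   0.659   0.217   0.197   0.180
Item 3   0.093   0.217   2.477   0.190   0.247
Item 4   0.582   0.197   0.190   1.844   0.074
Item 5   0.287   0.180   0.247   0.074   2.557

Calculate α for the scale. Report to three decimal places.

Σσᵢ² = 2.068 + 0.659 + 2.477 + 1.844 + 2.557 = 9.605
Sum of off-diagonal covariances = 2.323
σ²_total = 9.605 + 2 × 2.323 = 14.251
α = (k/(k−1))·(1 − Σσᵢ²/σ²_total) = (5/4)·(1 − 9.605/14.251) = 0.408

α = 0.408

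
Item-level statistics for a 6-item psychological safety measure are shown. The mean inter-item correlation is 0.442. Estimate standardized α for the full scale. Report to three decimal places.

standardized α = 0.826

Standardized α = k·r̄ / (1 + (k−1)·r̄) = 6 × 0.442 / (1 + 5 × 0.442)
  = 2.6520 / 3.2100 = 0.826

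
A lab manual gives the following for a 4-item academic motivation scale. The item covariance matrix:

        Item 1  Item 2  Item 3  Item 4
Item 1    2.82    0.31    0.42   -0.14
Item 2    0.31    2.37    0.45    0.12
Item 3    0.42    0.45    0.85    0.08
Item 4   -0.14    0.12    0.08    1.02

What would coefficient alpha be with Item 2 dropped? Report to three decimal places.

Remaining items: Item 1, Item 3, Item 4 (k = 3).
Σσ²ᵢ = 2.82 + 0.85 + 1.02 = 4.69
Var(T) = 4.69 + 2 × 0.36 = 5.41
α (item deleted) = (3/2)·(1 − 4.69/5.41) = 0.200

α = 0.200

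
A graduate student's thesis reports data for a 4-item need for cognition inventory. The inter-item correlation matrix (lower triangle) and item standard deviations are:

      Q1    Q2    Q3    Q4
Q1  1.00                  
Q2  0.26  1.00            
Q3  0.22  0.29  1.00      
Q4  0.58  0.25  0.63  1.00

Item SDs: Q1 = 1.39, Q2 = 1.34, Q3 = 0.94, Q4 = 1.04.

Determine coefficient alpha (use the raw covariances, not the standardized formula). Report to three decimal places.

α = 0.677

Σσ²ᵢ = 1.39² + 1.34² + 0.94² + 1.04² = 5.6929
Covariances σ_ij = r_ij · s_i · s_j:
  σ(Q1,Q2) = 0.26 × 1.39 × 1.34 = 0.4843
  σ(Q1,Q3) = 0.22 × 1.39 × 0.94 = 0.2875
  σ(Q1,Q4) = 0.58 × 1.39 × 1.04 = 0.8384
  σ(Q2,Q3) = 0.29 × 1.34 × 0.94 = 0.3653
  σ(Q2,Q4) = 0.25 × 1.34 × 1.04 = 0.3484
  σ(Q3,Q4) = 0.63 × 0.94 × 1.04 = 0.6159
σ²_T = Σσ²ᵢ + 2·Σσ_ij = 5.6929 + 2 × 2.9398 = 11.5725
α = (4/3)·(1 − 5.6929/11.5725) = 0.677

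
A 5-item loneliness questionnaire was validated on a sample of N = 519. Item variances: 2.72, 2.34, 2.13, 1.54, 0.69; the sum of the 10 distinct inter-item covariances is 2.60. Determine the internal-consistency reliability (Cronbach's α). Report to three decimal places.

Cronbach's α = 0.445

Σσᵢ² = 2.72 + 2.34 + 2.13 + 1.54 + 0.69 = 9.42
Sum of distinct covariances = 2.60
σ²_T = Σσᵢ² + 2·Σcov = 9.42 + 2 × 2.60 = 14.62
α = (5/4)·(1 − 9.42/14.62) = 0.445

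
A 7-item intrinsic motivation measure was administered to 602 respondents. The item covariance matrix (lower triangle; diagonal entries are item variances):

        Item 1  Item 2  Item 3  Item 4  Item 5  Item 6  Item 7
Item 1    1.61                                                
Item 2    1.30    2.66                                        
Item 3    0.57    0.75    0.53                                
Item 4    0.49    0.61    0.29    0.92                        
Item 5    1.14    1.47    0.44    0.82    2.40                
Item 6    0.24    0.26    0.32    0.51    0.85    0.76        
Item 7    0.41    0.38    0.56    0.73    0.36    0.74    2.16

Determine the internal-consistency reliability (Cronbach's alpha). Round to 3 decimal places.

Cronbach's alpha = 0.823

Σσᵢ² = 1.61 + 2.66 + 0.53 + 0.92 + 2.40 + 0.76 + 2.16 = 11.04
Sum of the distinct covariances = 13.24
σ²_T = 11.04 + 2 × 13.24 = 37.52
α = (k/(k−1))·(1 − Σσᵢ²/σ²_T) = (7/6)·(1 − 11.04/37.52) = 0.823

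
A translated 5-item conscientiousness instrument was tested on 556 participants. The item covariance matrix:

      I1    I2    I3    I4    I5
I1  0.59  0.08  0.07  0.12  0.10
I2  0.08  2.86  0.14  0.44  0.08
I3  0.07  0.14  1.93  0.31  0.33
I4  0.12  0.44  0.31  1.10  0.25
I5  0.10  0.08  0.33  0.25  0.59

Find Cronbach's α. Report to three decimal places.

Σσ²ᵢ = 0.59 + 2.86 + 1.93 + 1.10 + 0.59 = 7.07
Sum of off-diagonal covariances = 1.92
Var(T) = 7.07 + 2 × 1.92 = 10.91
α = (k/(k−1))·(1 − Σσ²ᵢ/Var(T)) = (5/4)·(1 − 7.07/10.91) = 0.440

Cronbach's α = 0.440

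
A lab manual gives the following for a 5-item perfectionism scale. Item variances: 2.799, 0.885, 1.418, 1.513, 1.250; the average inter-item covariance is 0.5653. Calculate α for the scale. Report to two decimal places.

sum of item variances = 2.799 + 0.885 + 1.418 + 1.513 + 1.250 = 7.865
Sum of the 10 distinct covariances = 10 × 0.5653 = 5.6530
σ²_T = sum of item variances + 2·Σcov = 7.865 + 2 × 5.6530 = 19.1710
α = (5/4)·(1 − 7.865/19.1710) = 0.74

α = 0.74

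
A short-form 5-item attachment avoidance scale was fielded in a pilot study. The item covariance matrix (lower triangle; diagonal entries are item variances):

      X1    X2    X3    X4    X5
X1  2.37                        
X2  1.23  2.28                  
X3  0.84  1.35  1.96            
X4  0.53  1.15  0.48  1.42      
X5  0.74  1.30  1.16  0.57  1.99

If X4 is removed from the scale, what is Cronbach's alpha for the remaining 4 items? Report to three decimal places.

Remaining items: X1, X2, X3, X5 (k = 4).
sum of item variances = 2.37 + 2.28 + 1.96 + 1.99 = 8.60
total variance = 8.60 + 2 × 6.62 = 21.84
α (item deleted) = (4/3)·(1 − 8.60/21.84) = 0.808

α = 0.808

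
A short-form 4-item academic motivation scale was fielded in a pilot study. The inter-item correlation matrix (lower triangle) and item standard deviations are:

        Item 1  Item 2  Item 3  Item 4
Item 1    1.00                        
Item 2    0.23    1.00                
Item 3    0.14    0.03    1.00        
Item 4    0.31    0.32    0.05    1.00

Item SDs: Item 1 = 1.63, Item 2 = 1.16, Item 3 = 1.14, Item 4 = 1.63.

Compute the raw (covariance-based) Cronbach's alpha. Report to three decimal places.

Cronbach's alpha = 0.482

Σσ²ᵢ = 1.63² + 1.16² + 1.14² + 1.63² = 7.9590
Covariances σ_ij = r_ij · s_i · s_j:
  σ(Item 1,Item 2) = 0.23 × 1.63 × 1.16 = 0.4349
  σ(Item 1,Item 3) = 0.14 × 1.63 × 1.14 = 0.2601
  σ(Item 1,Item 4) = 0.31 × 1.63 × 1.63 = 0.8236
  σ(Item 2,Item 3) = 0.03 × 1.16 × 1.14 = 0.0397
  σ(Item 2,Item 4) = 0.32 × 1.16 × 1.63 = 0.6051
  σ(Item 3,Item 4) = 0.05 × 1.14 × 1.63 = 0.0929
σ²_T = Σσ²ᵢ + 2·Σσ_ij = 7.9590 + 2 × 2.2563 = 12.4716
α = (4/3)·(1 − 7.9590/12.4716) = 0.482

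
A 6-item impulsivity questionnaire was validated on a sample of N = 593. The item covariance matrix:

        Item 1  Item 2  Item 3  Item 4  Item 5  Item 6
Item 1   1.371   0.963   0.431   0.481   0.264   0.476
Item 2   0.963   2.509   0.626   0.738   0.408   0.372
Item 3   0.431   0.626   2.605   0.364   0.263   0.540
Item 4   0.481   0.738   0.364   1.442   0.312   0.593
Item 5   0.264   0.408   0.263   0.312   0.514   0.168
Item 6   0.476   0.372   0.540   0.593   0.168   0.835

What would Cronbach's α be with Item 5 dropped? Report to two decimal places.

Remaining items: Item 1, Item 2, Item 3, Item 4, Item 6 (k = 5).
Σσᵢ² = 1.371 + 2.509 + 2.605 + 1.442 + 0.835 = 8.762
σ²_T = 8.762 + 2 × 5.584 = 19.930
α (item deleted) = (5/4)·(1 − 8.762/19.930) = 0.70

α = 0.70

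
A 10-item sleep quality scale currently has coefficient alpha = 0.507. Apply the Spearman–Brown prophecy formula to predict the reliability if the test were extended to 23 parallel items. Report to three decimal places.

Length factor m = 23/10 = 2.3000
α' = m·α / (1 + (m−1)·α)
   = 23/10 × 0.507 / (1 + (23/10 − 1) × 0.507)
   = 1.1661 / 1.6591 = 0.703

predicted reliability = 0.703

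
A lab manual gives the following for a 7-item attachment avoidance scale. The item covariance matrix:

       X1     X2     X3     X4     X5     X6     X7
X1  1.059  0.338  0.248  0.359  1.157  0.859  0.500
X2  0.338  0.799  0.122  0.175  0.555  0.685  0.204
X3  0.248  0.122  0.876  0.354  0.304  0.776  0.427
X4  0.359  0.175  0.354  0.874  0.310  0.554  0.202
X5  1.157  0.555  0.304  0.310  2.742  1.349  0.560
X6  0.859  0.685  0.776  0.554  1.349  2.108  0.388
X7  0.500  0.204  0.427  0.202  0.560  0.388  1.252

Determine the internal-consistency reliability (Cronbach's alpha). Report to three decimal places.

α = 0.796

ΣVar(i) = 1.059 + 0.799 + 0.876 + 0.874 + 2.742 + 2.108 + 1.252 = 9.710
Σ_{i<j} σ_ij = 10.426
total variance = 9.710 + 2 × 10.426 = 30.562
α = (k/(k−1))·(1 − ΣVar(i)/total variance) = (7/6)·(1 − 9.710/30.562) = 0.796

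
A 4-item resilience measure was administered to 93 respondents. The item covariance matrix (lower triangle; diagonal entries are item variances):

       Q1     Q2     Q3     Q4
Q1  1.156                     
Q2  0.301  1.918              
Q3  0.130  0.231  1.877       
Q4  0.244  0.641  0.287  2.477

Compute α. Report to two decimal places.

Σσ²ᵢ = 1.156 + 1.918 + 1.877 + 2.477 = 7.428
Σ_{i<j} σ_ij = 1.834
σ²_total = 7.428 + 2 × 1.834 = 11.096
α = (k/(k−1))·(1 − Σσ²ᵢ/σ²_total) = (4/3)·(1 − 7.428/11.096) = 0.44

α = 0.44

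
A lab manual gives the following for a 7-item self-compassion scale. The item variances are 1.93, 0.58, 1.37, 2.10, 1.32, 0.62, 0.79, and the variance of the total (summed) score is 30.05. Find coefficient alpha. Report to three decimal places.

α = 0.829

Σσᵢ² = 1.93 + 0.58 + 1.37 + 2.10 + 1.32 + 0.62 + 0.79 = 8.71
α = (k/(k−1))·(1 − Σσᵢ²/σ²_T) = (7/6)·(1 − 8.71/30.05) = 0.829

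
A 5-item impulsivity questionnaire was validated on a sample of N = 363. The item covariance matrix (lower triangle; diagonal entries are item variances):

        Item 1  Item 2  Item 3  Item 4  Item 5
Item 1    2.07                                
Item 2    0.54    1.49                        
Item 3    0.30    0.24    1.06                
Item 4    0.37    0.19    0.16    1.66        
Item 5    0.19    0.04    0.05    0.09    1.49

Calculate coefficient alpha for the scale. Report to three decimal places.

coefficient alpha = 0.448

Σσᵢ² = 2.07 + 1.49 + 1.06 + 1.66 + 1.49 = 7.77
Sum of off-diagonal covariances = 2.17
total variance = 7.77 + 2 × 2.17 = 12.11
α = (k/(k−1))·(1 − Σσᵢ²/total variance) = (5/4)·(1 − 7.77/12.11) = 0.448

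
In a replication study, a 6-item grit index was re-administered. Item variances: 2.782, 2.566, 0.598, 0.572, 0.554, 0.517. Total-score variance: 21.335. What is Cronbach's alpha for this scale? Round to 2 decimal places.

Σσᵢ² = 2.782 + 2.566 + 0.598 + 0.572 + 0.554 + 0.517 = 7.589
α = (k/(k−1))·(1 − Σσᵢ²/total variance) = (6/5)·(1 − 7.589/21.335) = 0.77

α = 0.77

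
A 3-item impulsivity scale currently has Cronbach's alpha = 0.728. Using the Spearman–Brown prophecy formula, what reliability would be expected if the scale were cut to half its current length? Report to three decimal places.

Length factor m = 1/2
α' = m·α / (1 − (1−m)·α)
   = 1/2 × 0.728 / (1 − (1 − 1/2) × 0.728)
   = 0.3640 / 0.6360 = 0.572

predicted reliability = 0.572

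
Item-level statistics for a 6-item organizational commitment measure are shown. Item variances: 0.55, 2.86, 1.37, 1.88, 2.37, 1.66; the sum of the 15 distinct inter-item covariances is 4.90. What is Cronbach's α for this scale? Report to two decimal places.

Cronbach's α = 0.57

Σσᵢ² = 0.55 + 2.86 + 1.37 + 1.88 + 2.37 + 1.66 = 10.69
Sum of distinct covariances = 4.90
total variance = Σσᵢ² + 2·Σcov = 10.69 + 2 × 4.90 = 20.49
α = (6/5)·(1 − 10.69/20.49) = 0.57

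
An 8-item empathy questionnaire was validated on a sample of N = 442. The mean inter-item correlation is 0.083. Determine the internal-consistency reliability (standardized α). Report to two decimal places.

Standardized α = k·r̄ / (1 + (k−1)·r̄) = 8 × 0.083 / (1 + 7 × 0.083)
  = 0.6640 / 1.5810 = 0.42

standardized α = 0.42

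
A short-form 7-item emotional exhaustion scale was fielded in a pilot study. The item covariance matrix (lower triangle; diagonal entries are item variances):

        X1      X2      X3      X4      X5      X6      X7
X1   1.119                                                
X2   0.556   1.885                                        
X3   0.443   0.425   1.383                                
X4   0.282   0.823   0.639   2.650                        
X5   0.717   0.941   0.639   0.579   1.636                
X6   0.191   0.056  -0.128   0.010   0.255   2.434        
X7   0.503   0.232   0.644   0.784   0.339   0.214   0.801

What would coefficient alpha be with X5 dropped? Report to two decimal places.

Remaining items: X1, X2, X3, X4, X6, X7 (k = 6).
Σσ²ᵢ = 1.119 + 1.885 + 1.383 + 2.650 + 2.434 + 0.801 = 10.272
σ²_T = 10.272 + 2 × 5.674 = 21.620
α (item deleted) = (6/5)·(1 − 10.272/21.620) = 0.63

α = 0.63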